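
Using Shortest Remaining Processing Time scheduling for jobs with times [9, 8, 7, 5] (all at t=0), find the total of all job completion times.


Since all jobs arrive at t=0, SRPT equals SPT ordering.
SPT order: [5, 7, 8, 9]
Completion times:
  Job 1: p=5, C=5
  Job 2: p=7, C=12
  Job 3: p=8, C=20
  Job 4: p=9, C=29
Total completion time = 5 + 12 + 20 + 29 = 66

66


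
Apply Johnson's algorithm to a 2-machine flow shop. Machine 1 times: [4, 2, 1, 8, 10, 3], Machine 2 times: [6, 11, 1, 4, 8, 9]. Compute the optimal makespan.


Apply Johnson's rule:
  Group 1 (a <= b): [(3, 1, 1), (2, 2, 11), (6, 3, 9), (1, 4, 6)]
  Group 2 (a > b): [(5, 10, 8), (4, 8, 4)]
Optimal job order: [3, 2, 6, 1, 5, 4]
Schedule:
  Job 3: M1 done at 1, M2 done at 2
  Job 2: M1 done at 3, M2 done at 14
  Job 6: M1 done at 6, M2 done at 23
  Job 1: M1 done at 10, M2 done at 29
  Job 5: M1 done at 20, M2 done at 37
  Job 4: M1 done at 28, M2 done at 41
Makespan = 41

41


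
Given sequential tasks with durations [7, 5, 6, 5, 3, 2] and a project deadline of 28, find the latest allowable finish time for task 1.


LF(activity 1) = deadline - sum of successor durations
Successors: activities 2 through 6 with durations [5, 6, 5, 3, 2]
Sum of successor durations = 21
LF = 28 - 21 = 7

7


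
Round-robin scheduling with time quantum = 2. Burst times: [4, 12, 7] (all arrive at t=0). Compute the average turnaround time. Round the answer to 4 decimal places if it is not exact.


Time quantum = 2
Execution trace:
  J1 runs 2 units, time = 2
  J2 runs 2 units, time = 4
  J3 runs 2 units, time = 6
  J1 runs 2 units, time = 8
  J2 runs 2 units, time = 10
  J3 runs 2 units, time = 12
  J2 runs 2 units, time = 14
  J3 runs 2 units, time = 16
  J2 runs 2 units, time = 18
  J3 runs 1 units, time = 19
  J2 runs 2 units, time = 21
  J2 runs 2 units, time = 23
Finish times: [8, 23, 19]
Average turnaround = 50/3 = 16.6667

16.6667


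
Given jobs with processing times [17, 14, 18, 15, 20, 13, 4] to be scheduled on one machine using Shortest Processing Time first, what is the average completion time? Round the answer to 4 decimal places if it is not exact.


Sort jobs by processing time (SPT order): [4, 13, 14, 15, 17, 18, 20]
Compute completion times sequentially:
  Job 1: processing = 4, completes at 4
  Job 2: processing = 13, completes at 17
  Job 3: processing = 14, completes at 31
  Job 4: processing = 15, completes at 46
  Job 5: processing = 17, completes at 63
  Job 6: processing = 18, completes at 81
  Job 7: processing = 20, completes at 101
Sum of completion times = 343
Average completion time = 343/7 = 49.0

49.0


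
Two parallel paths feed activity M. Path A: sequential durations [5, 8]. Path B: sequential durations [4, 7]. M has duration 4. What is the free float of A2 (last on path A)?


ES(A2) = sum of predecessors on chain A = 5
EF(A2) = ES + duration = 5 + 8 = 13
Successor of A2 is M. ES(M) = max(sum(A), sum(B)) = max(13, 11) = 13
Free float = ES(successor) - EF(current) = 13 - 13 = 0

0


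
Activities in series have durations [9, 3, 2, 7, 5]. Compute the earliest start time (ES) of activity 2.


Activity 2 starts after activities 1 through 1 complete.
Predecessor durations: [9]
ES = 9 = 9

9


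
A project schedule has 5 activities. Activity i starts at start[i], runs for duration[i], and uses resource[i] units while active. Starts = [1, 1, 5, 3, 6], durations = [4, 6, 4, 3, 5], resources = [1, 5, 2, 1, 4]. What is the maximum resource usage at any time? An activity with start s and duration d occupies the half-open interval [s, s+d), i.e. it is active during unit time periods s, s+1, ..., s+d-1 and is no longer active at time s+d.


Each activity i is active on [start_i, start_i + duration_i).
Compute total resource usage per time slot:
  t=0: active resources = [], total = 0
  t=1: active resources = [1, 5], total = 6
  t=2: active resources = [1, 5], total = 6
  t=3: active resources = [1, 5, 1], total = 7
  t=4: active resources = [1, 5, 1], total = 7
  t=5: active resources = [5, 2, 1], total = 8
  t=6: active resources = [5, 2, 4], total = 11
  t=7: active resources = [2, 4], total = 6
  t=8: active resources = [2, 4], total = 6
  t=9: active resources = [4], total = 4
  t=10: active resources = [4], total = 4
Peak resource demand = 11

11


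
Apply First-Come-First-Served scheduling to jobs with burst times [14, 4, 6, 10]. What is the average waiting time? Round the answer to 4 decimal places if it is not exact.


FCFS order (as given): [14, 4, 6, 10]
Waiting times:
  Job 1: wait = 0
  Job 2: wait = 14
  Job 3: wait = 18
  Job 4: wait = 24
Sum of waiting times = 56
Average waiting time = 56/4 = 14.0

14.0


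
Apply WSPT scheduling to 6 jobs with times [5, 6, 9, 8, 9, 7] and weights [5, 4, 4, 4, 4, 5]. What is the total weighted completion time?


Compute p/w ratios and sort ascending (WSPT): [(5, 5), (7, 5), (6, 4), (8, 4), (9, 4), (9, 4)]
Compute weighted completion times:
  Job (p=5,w=5): C=5, w*C=5*5=25
  Job (p=7,w=5): C=12, w*C=5*12=60
  Job (p=6,w=4): C=18, w*C=4*18=72
  Job (p=8,w=4): C=26, w*C=4*26=104
  Job (p=9,w=4): C=35, w*C=4*35=140
  Job (p=9,w=4): C=44, w*C=4*44=176
Total weighted completion time = 577

577


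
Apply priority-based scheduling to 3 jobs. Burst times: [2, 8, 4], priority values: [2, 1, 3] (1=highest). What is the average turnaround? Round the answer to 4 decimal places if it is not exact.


Sort by priority (ascending = highest first):
Order: [(1, 8), (2, 2), (3, 4)]
Completion times:
  Priority 1, burst=8, C=8
  Priority 2, burst=2, C=10
  Priority 3, burst=4, C=14
Average turnaround = 32/3 = 10.6667

10.6667


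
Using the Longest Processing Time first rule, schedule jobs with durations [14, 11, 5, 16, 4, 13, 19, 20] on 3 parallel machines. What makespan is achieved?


Sort jobs in decreasing order (LPT): [20, 19, 16, 14, 13, 11, 5, 4]
Assign each job to the least loaded machine:
  Machine 1: jobs [20, 11, 4], load = 35
  Machine 2: jobs [19, 13], load = 32
  Machine 3: jobs [16, 14, 5], load = 35
Makespan = max load = 35

35


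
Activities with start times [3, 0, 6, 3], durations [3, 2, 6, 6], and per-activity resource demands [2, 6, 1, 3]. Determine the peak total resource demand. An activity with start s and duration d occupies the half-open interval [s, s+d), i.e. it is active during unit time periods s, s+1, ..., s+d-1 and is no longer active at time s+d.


Each activity i is active on [start_i, start_i + duration_i).
Compute total resource usage per time slot:
  t=0: active resources = [6], total = 6
  t=1: active resources = [6], total = 6
  t=2: active resources = [], total = 0
  t=3: active resources = [2, 3], total = 5
  t=4: active resources = [2, 3], total = 5
  t=5: active resources = [2, 3], total = 5
  t=6: active resources = [1, 3], total = 4
  t=7: active resources = [1, 3], total = 4
  t=8: active resources = [1, 3], total = 4
  t=9: active resources = [1], total = 1
  t=10: active resources = [1], total = 1
  t=11: active resources = [1], total = 1
Peak resource demand = 6

6


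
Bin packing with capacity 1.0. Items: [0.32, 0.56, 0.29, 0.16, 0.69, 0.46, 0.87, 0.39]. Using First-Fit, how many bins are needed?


Place items sequentially using First-Fit:
  Item 0.32 -> new Bin 1
  Item 0.56 -> Bin 1 (now 0.88)
  Item 0.29 -> new Bin 2
  Item 0.16 -> Bin 2 (now 0.45)
  Item 0.69 -> new Bin 3
  Item 0.46 -> Bin 2 (now 0.91)
  Item 0.87 -> new Bin 4
  Item 0.39 -> new Bin 5
Total bins used = 5

5


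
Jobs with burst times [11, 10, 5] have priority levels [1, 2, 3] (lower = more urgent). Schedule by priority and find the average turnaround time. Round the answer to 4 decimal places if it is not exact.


Sort by priority (ascending = highest first):
Order: [(1, 11), (2, 10), (3, 5)]
Completion times:
  Priority 1, burst=11, C=11
  Priority 2, burst=10, C=21
  Priority 3, burst=5, C=26
Average turnaround = 58/3 = 19.3333

19.3333


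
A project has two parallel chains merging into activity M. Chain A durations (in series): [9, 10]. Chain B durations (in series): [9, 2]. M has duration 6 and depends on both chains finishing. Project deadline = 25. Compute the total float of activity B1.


Forward pass: ES(B1) = sum of predecessors on chain B = 0
EF = ES + duration = 0 + 9 = 9
Backward pass: LF(M) = deadline = 25; LS(M) = 25 - 6 = 19
LF(B1) = LS(M) - sum(successors on chain B) = 19 - 2 = 17
LS = LF - duration = 17 - 9 = 8
Total float = LS - ES = 8 - 0 = 8

8


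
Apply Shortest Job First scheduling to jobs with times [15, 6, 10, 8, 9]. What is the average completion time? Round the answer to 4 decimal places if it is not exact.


SJF order (ascending): [6, 8, 9, 10, 15]
Completion times:
  Job 1: burst=6, C=6
  Job 2: burst=8, C=14
  Job 3: burst=9, C=23
  Job 4: burst=10, C=33
  Job 5: burst=15, C=48
Average completion = 124/5 = 24.8

24.8


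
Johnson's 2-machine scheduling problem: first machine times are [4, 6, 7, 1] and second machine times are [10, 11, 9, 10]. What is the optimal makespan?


Apply Johnson's rule:
  Group 1 (a <= b): [(4, 1, 10), (1, 4, 10), (2, 6, 11), (3, 7, 9)]
  Group 2 (a > b): []
Optimal job order: [4, 1, 2, 3]
Schedule:
  Job 4: M1 done at 1, M2 done at 11
  Job 1: M1 done at 5, M2 done at 21
  Job 2: M1 done at 11, M2 done at 32
  Job 3: M1 done at 18, M2 done at 41
Makespan = 41

41


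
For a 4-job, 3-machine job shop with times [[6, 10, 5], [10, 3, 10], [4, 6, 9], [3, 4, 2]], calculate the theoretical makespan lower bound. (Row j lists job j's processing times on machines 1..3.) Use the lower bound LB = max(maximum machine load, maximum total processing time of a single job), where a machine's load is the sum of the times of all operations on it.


Machine loads:
  Machine 1: 6 + 10 + 4 + 3 = 23
  Machine 2: 10 + 3 + 6 + 4 = 23
  Machine 3: 5 + 10 + 9 + 2 = 26
Max machine load = 26
Job totals:
  Job 1: 21
  Job 2: 23
  Job 3: 19
  Job 4: 9
Max job total = 23
Lower bound = max(26, 23) = 26

26


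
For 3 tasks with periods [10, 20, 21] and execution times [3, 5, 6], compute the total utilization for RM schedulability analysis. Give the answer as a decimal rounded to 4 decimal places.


Compute individual utilizations (exact fractions):
  Task 1: C/T = 3/10 (approx. 0.3)
  Task 2: C/T = 5/20 = 1/4 (approx. 0.25)
  Task 3: C/T = 6/21 = 2/7 (approx. 0.2857)
Total utilization U = 3/10 + 1/4 + 2/7 = 117/140
Rounded to 4 decimal places: U = 0.8357
RM (Liu & Layland) bound for 3 tasks = 0.779763; compare with U = 117/140 (approx. 0.835714)
bound < U <= 1, so the RM sufficient condition is not met (inconclusive; an exact test such as response-time analysis is needed).

0.8357


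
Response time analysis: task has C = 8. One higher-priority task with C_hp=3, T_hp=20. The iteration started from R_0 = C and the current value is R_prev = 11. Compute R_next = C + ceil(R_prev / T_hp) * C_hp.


R_next = C + ceil(R_prev / T_hp) * C_hp
ceil(11 / 20) = ceil(0.55) = 1
Interference = 1 * 3 = 3
R_next = 8 + 3 = 11
R_next = R_prev, so the iteration has converged (response time = 11).

11


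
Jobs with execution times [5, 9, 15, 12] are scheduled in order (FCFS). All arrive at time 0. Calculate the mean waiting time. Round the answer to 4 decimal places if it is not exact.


FCFS order (as given): [5, 9, 15, 12]
Waiting times:
  Job 1: wait = 0
  Job 2: wait = 5
  Job 3: wait = 14
  Job 4: wait = 29
Sum of waiting times = 48
Average waiting time = 48/4 = 12.0

12.0


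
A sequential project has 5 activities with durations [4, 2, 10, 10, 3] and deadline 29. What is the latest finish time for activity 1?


LF(activity 1) = deadline - sum of successor durations
Successors: activities 2 through 5 with durations [2, 10, 10, 3]
Sum of successor durations = 25
LF = 29 - 25 = 4

4


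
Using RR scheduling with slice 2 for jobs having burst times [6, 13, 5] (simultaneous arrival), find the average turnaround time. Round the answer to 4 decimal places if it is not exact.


Time quantum = 2
Execution trace:
  J1 runs 2 units, time = 2
  J2 runs 2 units, time = 4
  J3 runs 2 units, time = 6
  J1 runs 2 units, time = 8
  J2 runs 2 units, time = 10
  J3 runs 2 units, time = 12
  J1 runs 2 units, time = 14
  J2 runs 2 units, time = 16
  J3 runs 1 units, time = 17
  J2 runs 2 units, time = 19
  J2 runs 2 units, time = 21
  J2 runs 2 units, time = 23
  J2 runs 1 units, time = 24
Finish times: [14, 24, 17]
Average turnaround = 55/3 = 18.3333

18.3333


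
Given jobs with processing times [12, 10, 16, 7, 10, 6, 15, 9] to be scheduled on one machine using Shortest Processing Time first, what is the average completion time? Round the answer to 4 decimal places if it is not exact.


Sort jobs by processing time (SPT order): [6, 7, 9, 10, 10, 12, 15, 16]
Compute completion times sequentially:
  Job 1: processing = 6, completes at 6
  Job 2: processing = 7, completes at 13
  Job 3: processing = 9, completes at 22
  Job 4: processing = 10, completes at 32
  Job 5: processing = 10, completes at 42
  Job 6: processing = 12, completes at 54
  Job 7: processing = 15, completes at 69
  Job 8: processing = 16, completes at 85
Sum of completion times = 323
Average completion time = 323/8 = 40.375

40.375


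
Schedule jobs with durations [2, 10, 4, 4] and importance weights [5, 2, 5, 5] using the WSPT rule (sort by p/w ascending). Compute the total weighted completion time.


Compute p/w ratios and sort ascending (WSPT): [(2, 5), (4, 5), (4, 5), (10, 2)]
Compute weighted completion times:
  Job (p=2,w=5): C=2, w*C=5*2=10
  Job (p=4,w=5): C=6, w*C=5*6=30
  Job (p=4,w=5): C=10, w*C=5*10=50
  Job (p=10,w=2): C=20, w*C=2*20=40
Total weighted completion time = 130

130


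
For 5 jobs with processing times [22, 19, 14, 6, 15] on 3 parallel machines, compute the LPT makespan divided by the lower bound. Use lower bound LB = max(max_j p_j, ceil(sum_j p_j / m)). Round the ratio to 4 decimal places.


LPT order: [22, 19, 15, 14, 6]
Machine loads after assignment: [22, 25, 29]
LPT makespan = 29
Lower bound = max(max_job, ceil(total/3)) = max(22, 26) = 26
Ratio = 29 / 26 = 1.1154

1.1154


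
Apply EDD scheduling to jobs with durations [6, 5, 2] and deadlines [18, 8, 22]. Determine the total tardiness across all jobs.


Sort by due date (EDD order): [(5, 8), (6, 18), (2, 22)]
Compute completion times and tardiness:
  Job 1: p=5, d=8, C=5, tardiness=max(0,5-8)=0
  Job 2: p=6, d=18, C=11, tardiness=max(0,11-18)=0
  Job 3: p=2, d=22, C=13, tardiness=max(0,13-22)=0
Total tardiness = 0

0


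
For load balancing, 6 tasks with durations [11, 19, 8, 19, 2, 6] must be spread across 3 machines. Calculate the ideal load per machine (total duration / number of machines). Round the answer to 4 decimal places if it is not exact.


Total processing time = 11 + 19 + 8 + 19 + 2 + 6 = 65
Number of machines = 3
Ideal balanced load = 65 / 3 = 21.6667

21.6667


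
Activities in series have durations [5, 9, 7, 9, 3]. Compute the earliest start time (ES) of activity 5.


Activity 5 starts after activities 1 through 4 complete.
Predecessor durations: [5, 9, 7, 9]
ES = 5 + 9 + 7 + 9 = 30

30


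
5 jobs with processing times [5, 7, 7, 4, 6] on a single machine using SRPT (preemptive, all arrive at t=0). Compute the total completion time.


Since all jobs arrive at t=0, SRPT equals SPT ordering.
SPT order: [4, 5, 6, 7, 7]
Completion times:
  Job 1: p=4, C=4
  Job 2: p=5, C=9
  Job 3: p=6, C=15
  Job 4: p=7, C=22
  Job 5: p=7, C=29
Total completion time = 4 + 9 + 15 + 22 + 29 = 79

79


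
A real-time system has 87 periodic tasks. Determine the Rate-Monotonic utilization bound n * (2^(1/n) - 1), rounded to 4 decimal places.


Compute 2^(1/87) = 1.0079990316
Subtract 1: 1.0079990316 - 1 = 0.0079990316
Multiply by n: 87 * 0.0079990316 = 0.6959157492
Round to 4 dp: 0.6959

0.6959


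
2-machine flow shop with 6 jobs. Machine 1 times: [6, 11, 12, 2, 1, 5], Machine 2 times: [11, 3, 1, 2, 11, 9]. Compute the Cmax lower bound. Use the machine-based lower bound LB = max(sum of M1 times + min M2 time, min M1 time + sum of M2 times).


LB1 = sum(M1 times) + min(M2 times) = 37 + 1 = 38
LB2 = min(M1 times) + sum(M2 times) = 1 + 37 = 38
Lower bound = max(LB1, LB2) = max(38, 38) = 38

38


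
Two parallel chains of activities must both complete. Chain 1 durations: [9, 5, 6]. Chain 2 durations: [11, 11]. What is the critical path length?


Path A total = 9 + 5 + 6 = 20
Path B total = 11 + 11 = 22
Critical path = longest path = max(20, 22) = 22

22


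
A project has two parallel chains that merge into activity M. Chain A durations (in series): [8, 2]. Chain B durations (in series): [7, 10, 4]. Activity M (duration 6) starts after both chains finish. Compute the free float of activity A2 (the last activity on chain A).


ES(A2) = sum of predecessors on chain A = 8
EF(A2) = ES + duration = 8 + 2 = 10
Successor of A2 is M. ES(M) = max(sum(A), sum(B)) = max(10, 21) = 21
Free float = ES(successor) - EF(current) = 21 - 10 = 11

11


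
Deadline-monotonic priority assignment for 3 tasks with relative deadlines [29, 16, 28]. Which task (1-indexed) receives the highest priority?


Sort tasks by relative deadline (ascending):
  Task 2: deadline = 16
  Task 3: deadline = 28
  Task 1: deadline = 29
Priority order (highest first): [2, 3, 1]
Highest priority task = 2

2


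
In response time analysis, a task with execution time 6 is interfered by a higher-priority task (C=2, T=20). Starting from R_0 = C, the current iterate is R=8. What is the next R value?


R_next = C + ceil(R_prev / T_hp) * C_hp
ceil(8 / 20) = ceil(0.4) = 1
Interference = 1 * 2 = 2
R_next = 6 + 2 = 8
R_next = R_prev, so the iteration has converged (response time = 8).

8


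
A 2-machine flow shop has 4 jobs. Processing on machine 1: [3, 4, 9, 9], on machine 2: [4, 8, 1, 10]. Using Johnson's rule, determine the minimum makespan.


Apply Johnson's rule:
  Group 1 (a <= b): [(1, 3, 4), (2, 4, 8), (4, 9, 10)]
  Group 2 (a > b): [(3, 9, 1)]
Optimal job order: [1, 2, 4, 3]
Schedule:
  Job 1: M1 done at 3, M2 done at 7
  Job 2: M1 done at 7, M2 done at 15
  Job 4: M1 done at 16, M2 done at 26
  Job 3: M1 done at 25, M2 done at 27
Makespan = 27

27


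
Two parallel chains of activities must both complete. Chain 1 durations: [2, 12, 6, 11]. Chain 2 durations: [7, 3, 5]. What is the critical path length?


Path A total = 2 + 12 + 6 + 11 = 31
Path B total = 7 + 3 + 5 = 15
Critical path = longest path = max(31, 15) = 31

31


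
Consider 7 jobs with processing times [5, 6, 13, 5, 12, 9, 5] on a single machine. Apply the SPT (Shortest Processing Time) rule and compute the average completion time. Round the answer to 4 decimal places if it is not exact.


Sort jobs by processing time (SPT order): [5, 5, 5, 6, 9, 12, 13]
Compute completion times sequentially:
  Job 1: processing = 5, completes at 5
  Job 2: processing = 5, completes at 10
  Job 3: processing = 5, completes at 15
  Job 4: processing = 6, completes at 21
  Job 5: processing = 9, completes at 30
  Job 6: processing = 12, completes at 42
  Job 7: processing = 13, completes at 55
Sum of completion times = 178
Average completion time = 178/7 = 25.4286

25.4286


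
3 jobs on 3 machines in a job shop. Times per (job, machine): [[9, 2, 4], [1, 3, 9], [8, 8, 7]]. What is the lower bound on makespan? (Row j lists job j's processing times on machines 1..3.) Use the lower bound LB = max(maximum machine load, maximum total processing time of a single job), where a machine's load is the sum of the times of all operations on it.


Machine loads:
  Machine 1: 9 + 1 + 8 = 18
  Machine 2: 2 + 3 + 8 = 13
  Machine 3: 4 + 9 + 7 = 20
Max machine load = 20
Job totals:
  Job 1: 15
  Job 2: 13
  Job 3: 23
Max job total = 23
Lower bound = max(20, 23) = 23

23


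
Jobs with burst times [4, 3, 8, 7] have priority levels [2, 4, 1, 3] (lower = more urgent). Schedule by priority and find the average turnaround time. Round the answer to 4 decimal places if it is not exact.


Sort by priority (ascending = highest first):
Order: [(1, 8), (2, 4), (3, 7), (4, 3)]
Completion times:
  Priority 1, burst=8, C=8
  Priority 2, burst=4, C=12
  Priority 3, burst=7, C=19
  Priority 4, burst=3, C=22
Average turnaround = 61/4 = 15.25

15.25


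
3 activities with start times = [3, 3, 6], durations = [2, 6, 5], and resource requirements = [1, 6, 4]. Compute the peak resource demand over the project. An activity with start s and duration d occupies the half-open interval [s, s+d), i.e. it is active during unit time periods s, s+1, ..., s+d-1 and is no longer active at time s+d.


Each activity i is active on [start_i, start_i + duration_i).
Compute total resource usage per time slot:
  t=0: active resources = [], total = 0
  t=1: active resources = [], total = 0
  t=2: active resources = [], total = 0
  t=3: active resources = [1, 6], total = 7
  t=4: active resources = [1, 6], total = 7
  t=5: active resources = [6], total = 6
  t=6: active resources = [6, 4], total = 10
  t=7: active resources = [6, 4], total = 10
  t=8: active resources = [6, 4], total = 10
  t=9: active resources = [4], total = 4
  t=10: active resources = [4], total = 4
Peak resource demand = 10

10


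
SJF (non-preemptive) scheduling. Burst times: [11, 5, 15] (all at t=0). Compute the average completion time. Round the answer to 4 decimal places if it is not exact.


SJF order (ascending): [5, 11, 15]
Completion times:
  Job 1: burst=5, C=5
  Job 2: burst=11, C=16
  Job 3: burst=15, C=31
Average completion = 52/3 = 17.3333

17.3333


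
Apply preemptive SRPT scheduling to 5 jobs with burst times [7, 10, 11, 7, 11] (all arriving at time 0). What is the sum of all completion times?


Since all jobs arrive at t=0, SRPT equals SPT ordering.
SPT order: [7, 7, 10, 11, 11]
Completion times:
  Job 1: p=7, C=7
  Job 2: p=7, C=14
  Job 3: p=10, C=24
  Job 4: p=11, C=35
  Job 5: p=11, C=46
Total completion time = 7 + 14 + 24 + 35 + 46 = 126

126


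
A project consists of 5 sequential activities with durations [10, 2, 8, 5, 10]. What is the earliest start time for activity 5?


Activity 5 starts after activities 1 through 4 complete.
Predecessor durations: [10, 2, 8, 5]
ES = 10 + 2 + 8 + 5 = 25

25


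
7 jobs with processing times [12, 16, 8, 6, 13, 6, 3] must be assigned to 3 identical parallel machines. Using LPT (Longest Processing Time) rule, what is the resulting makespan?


Sort jobs in decreasing order (LPT): [16, 13, 12, 8, 6, 6, 3]
Assign each job to the least loaded machine:
  Machine 1: jobs [16, 6], load = 22
  Machine 2: jobs [13, 6, 3], load = 22
  Machine 3: jobs [12, 8], load = 20
Makespan = max load = 22

22


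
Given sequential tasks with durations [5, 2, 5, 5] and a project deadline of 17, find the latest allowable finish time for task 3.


LF(activity 3) = deadline - sum of successor durations
Successors: activities 4 through 4 with durations [5]
Sum of successor durations = 5
LF = 17 - 5 = 12

12


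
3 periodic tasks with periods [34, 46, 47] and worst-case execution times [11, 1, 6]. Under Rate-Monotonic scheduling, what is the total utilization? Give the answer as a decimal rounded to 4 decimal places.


Compute individual utilizations (exact fractions):
  Task 1: C/T = 11/34 (approx. 0.3235)
  Task 2: C/T = 1/46 (approx. 0.0217)
  Task 3: C/T = 6/47 (approx. 0.1277)
Total utilization U = 11/34 + 1/46 + 6/47 = 8691/18377
Rounded to 4 decimal places: U = 0.4729
RM (Liu & Layland) bound for 3 tasks = 0.779763; compare with U = 8691/18377 (approx. 0.472928)
U <= bound, so schedulable by RM sufficient condition.

0.4729


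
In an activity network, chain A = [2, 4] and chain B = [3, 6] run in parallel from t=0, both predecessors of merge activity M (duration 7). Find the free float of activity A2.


ES(A2) = sum of predecessors on chain A = 2
EF(A2) = ES + duration = 2 + 4 = 6
Successor of A2 is M. ES(M) = max(sum(A), sum(B)) = max(6, 9) = 9
Free float = ES(successor) - EF(current) = 9 - 6 = 3

3


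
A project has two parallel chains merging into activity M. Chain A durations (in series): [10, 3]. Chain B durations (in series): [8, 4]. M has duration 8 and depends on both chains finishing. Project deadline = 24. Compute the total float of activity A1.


Forward pass: ES(A1) = sum of predecessors on chain A = 0
EF = ES + duration = 0 + 10 = 10
Backward pass: LF(M) = deadline = 24; LS(M) = 24 - 8 = 16
LF(A1) = LS(M) - sum(successors on chain A) = 16 - 3 = 13
LS = LF - duration = 13 - 10 = 3
Total float = LS - ES = 3 - 0 = 3

3


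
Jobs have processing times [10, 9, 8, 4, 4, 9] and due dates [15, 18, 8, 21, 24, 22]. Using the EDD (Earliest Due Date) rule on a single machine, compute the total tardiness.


Sort by due date (EDD order): [(8, 8), (10, 15), (9, 18), (4, 21), (9, 22), (4, 24)]
Compute completion times and tardiness:
  Job 1: p=8, d=8, C=8, tardiness=max(0,8-8)=0
  Job 2: p=10, d=15, C=18, tardiness=max(0,18-15)=3
  Job 3: p=9, d=18, C=27, tardiness=max(0,27-18)=9
  Job 4: p=4, d=21, C=31, tardiness=max(0,31-21)=10
  Job 5: p=9, d=22, C=40, tardiness=max(0,40-22)=18
  Job 6: p=4, d=24, C=44, tardiness=max(0,44-24)=20
Total tardiness = 60

60


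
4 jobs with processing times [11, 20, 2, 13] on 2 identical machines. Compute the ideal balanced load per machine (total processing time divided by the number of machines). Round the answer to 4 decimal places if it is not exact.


Total processing time = 11 + 20 + 2 + 13 = 46
Number of machines = 2
Ideal balanced load = 46 / 2 = 23.0

23.0


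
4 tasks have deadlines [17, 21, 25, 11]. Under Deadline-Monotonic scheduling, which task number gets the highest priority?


Sort tasks by relative deadline (ascending):
  Task 4: deadline = 11
  Task 1: deadline = 17
  Task 2: deadline = 21
  Task 3: deadline = 25
Priority order (highest first): [4, 1, 2, 3]
Highest priority task = 4

4


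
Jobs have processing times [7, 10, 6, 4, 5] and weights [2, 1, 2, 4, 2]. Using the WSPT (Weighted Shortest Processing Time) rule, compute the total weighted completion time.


Compute p/w ratios and sort ascending (WSPT): [(4, 4), (5, 2), (6, 2), (7, 2), (10, 1)]
Compute weighted completion times:
  Job (p=4,w=4): C=4, w*C=4*4=16
  Job (p=5,w=2): C=9, w*C=2*9=18
  Job (p=6,w=2): C=15, w*C=2*15=30
  Job (p=7,w=2): C=22, w*C=2*22=44
  Job (p=10,w=1): C=32, w*C=1*32=32
Total weighted completion time = 140

140


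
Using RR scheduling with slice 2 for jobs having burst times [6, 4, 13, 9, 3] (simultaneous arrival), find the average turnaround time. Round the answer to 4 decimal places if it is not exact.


Time quantum = 2
Execution trace:
  J1 runs 2 units, time = 2
  J2 runs 2 units, time = 4
  J3 runs 2 units, time = 6
  J4 runs 2 units, time = 8
  J5 runs 2 units, time = 10
  J1 runs 2 units, time = 12
  J2 runs 2 units, time = 14
  J3 runs 2 units, time = 16
  J4 runs 2 units, time = 18
  J5 runs 1 units, time = 19
  J1 runs 2 units, time = 21
  J3 runs 2 units, time = 23
  J4 runs 2 units, time = 25
  J3 runs 2 units, time = 27
  J4 runs 2 units, time = 29
  J3 runs 2 units, time = 31
  J4 runs 1 units, time = 32
  J3 runs 2 units, time = 34
  J3 runs 1 units, time = 35
Finish times: [21, 14, 35, 32, 19]
Average turnaround = 121/5 = 24.2

24.2


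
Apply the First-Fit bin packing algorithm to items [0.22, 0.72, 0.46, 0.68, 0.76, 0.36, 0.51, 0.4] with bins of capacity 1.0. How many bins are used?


Place items sequentially using First-Fit:
  Item 0.22 -> new Bin 1
  Item 0.72 -> Bin 1 (now 0.94)
  Item 0.46 -> new Bin 2
  Item 0.68 -> new Bin 3
  Item 0.76 -> new Bin 4
  Item 0.36 -> Bin 2 (now 0.82)
  Item 0.51 -> new Bin 5
  Item 0.4 -> Bin 5 (now 0.91)
Total bins used = 5

5


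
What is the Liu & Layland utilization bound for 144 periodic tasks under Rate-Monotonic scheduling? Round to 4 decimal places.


Compute 2^(1/144) = 1.0048251257
Subtract 1: 1.0048251257 - 1 = 0.0048251257
Multiply by n: 144 * 0.0048251257 = 0.6948181008
Round to 4 dp: 0.6948

0.6948


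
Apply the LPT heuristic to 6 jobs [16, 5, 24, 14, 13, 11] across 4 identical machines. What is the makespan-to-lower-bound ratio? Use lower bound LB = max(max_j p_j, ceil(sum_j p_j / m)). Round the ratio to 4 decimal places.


LPT order: [24, 16, 14, 13, 11, 5]
Machine loads after assignment: [24, 16, 19, 24]
LPT makespan = 24
Lower bound = max(max_job, ceil(total/4)) = max(24, 21) = 24
Ratio = 24 / 24 = 1.0

1.0


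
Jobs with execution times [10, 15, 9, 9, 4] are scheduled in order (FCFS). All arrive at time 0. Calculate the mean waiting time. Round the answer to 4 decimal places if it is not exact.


FCFS order (as given): [10, 15, 9, 9, 4]
Waiting times:
  Job 1: wait = 0
  Job 2: wait = 10
  Job 3: wait = 25
  Job 4: wait = 34
  Job 5: wait = 43
Sum of waiting times = 112
Average waiting time = 112/5 = 22.4

22.4


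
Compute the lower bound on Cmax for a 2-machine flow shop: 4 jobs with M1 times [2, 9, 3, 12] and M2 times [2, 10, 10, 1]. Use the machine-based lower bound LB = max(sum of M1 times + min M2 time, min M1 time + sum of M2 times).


LB1 = sum(M1 times) + min(M2 times) = 26 + 1 = 27
LB2 = min(M1 times) + sum(M2 times) = 2 + 23 = 25
Lower bound = max(LB1, LB2) = max(27, 25) = 27

27


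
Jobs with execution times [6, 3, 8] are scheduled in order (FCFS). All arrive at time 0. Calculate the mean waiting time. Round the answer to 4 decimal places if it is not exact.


FCFS order (as given): [6, 3, 8]
Waiting times:
  Job 1: wait = 0
  Job 2: wait = 6
  Job 3: wait = 9
Sum of waiting times = 15
Average waiting time = 15/3 = 5.0

5.0


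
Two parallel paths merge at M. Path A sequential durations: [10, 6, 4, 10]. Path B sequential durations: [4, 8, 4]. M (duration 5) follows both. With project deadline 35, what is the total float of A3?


Forward pass: ES(A3) = sum of predecessors on chain A = 16
EF = ES + duration = 16 + 4 = 20
Backward pass: LF(M) = deadline = 35; LS(M) = 35 - 5 = 30
LF(A3) = LS(M) - sum(successors on chain A) = 30 - 10 = 20
LS = LF - duration = 20 - 4 = 16
Total float = LS - ES = 16 - 16 = 0

0


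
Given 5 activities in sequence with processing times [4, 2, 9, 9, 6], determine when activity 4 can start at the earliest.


Activity 4 starts after activities 1 through 3 complete.
Predecessor durations: [4, 2, 9]
ES = 4 + 2 + 9 = 15

15


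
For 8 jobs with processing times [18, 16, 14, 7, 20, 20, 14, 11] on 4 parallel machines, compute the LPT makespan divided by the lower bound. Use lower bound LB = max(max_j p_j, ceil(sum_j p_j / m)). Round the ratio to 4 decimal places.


LPT order: [20, 20, 18, 16, 14, 14, 11, 7]
Machine loads after assignment: [31, 27, 32, 30]
LPT makespan = 32
Lower bound = max(max_job, ceil(total/4)) = max(20, 30) = 30
Ratio = 32 / 30 = 1.0667

1.0667


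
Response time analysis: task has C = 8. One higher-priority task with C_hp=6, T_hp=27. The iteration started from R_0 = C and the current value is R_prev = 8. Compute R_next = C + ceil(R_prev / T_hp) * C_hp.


R_next = C + ceil(R_prev / T_hp) * C_hp
ceil(8 / 27) = ceil(0.2963) = 1
Interference = 1 * 6 = 6
R_next = 8 + 6 = 14

14


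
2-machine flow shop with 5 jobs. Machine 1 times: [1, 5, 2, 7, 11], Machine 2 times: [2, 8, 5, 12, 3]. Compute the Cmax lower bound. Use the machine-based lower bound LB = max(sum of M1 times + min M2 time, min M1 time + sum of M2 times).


LB1 = sum(M1 times) + min(M2 times) = 26 + 2 = 28
LB2 = min(M1 times) + sum(M2 times) = 1 + 30 = 31
Lower bound = max(LB1, LB2) = max(28, 31) = 31

31


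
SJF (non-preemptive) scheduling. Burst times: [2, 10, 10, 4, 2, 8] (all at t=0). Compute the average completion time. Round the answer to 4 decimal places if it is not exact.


SJF order (ascending): [2, 2, 4, 8, 10, 10]
Completion times:
  Job 1: burst=2, C=2
  Job 2: burst=2, C=4
  Job 3: burst=4, C=8
  Job 4: burst=8, C=16
  Job 5: burst=10, C=26
  Job 6: burst=10, C=36
Average completion = 92/6 = 15.3333

15.3333


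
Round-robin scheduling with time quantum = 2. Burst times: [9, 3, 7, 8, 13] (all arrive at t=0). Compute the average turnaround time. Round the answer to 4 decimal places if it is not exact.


Time quantum = 2
Execution trace:
  J1 runs 2 units, time = 2
  J2 runs 2 units, time = 4
  J3 runs 2 units, time = 6
  J4 runs 2 units, time = 8
  J5 runs 2 units, time = 10
  J1 runs 2 units, time = 12
  J2 runs 1 units, time = 13
  J3 runs 2 units, time = 15
  J4 runs 2 units, time = 17
  J5 runs 2 units, time = 19
  J1 runs 2 units, time = 21
  J3 runs 2 units, time = 23
  J4 runs 2 units, time = 25
  J5 runs 2 units, time = 27
  J1 runs 2 units, time = 29
  J3 runs 1 units, time = 30
  J4 runs 2 units, time = 32
  J5 runs 2 units, time = 34
  J1 runs 1 units, time = 35
  J5 runs 2 units, time = 37
  J5 runs 2 units, time = 39
  J5 runs 1 units, time = 40
Finish times: [35, 13, 30, 32, 40]
Average turnaround = 150/5 = 30.0

30.0


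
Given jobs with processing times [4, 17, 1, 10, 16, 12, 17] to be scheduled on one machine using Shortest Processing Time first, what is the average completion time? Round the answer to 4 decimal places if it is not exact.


Sort jobs by processing time (SPT order): [1, 4, 10, 12, 16, 17, 17]
Compute completion times sequentially:
  Job 1: processing = 1, completes at 1
  Job 2: processing = 4, completes at 5
  Job 3: processing = 10, completes at 15
  Job 4: processing = 12, completes at 27
  Job 5: processing = 16, completes at 43
  Job 6: processing = 17, completes at 60
  Job 7: processing = 17, completes at 77
Sum of completion times = 228
Average completion time = 228/7 = 32.5714

32.5714


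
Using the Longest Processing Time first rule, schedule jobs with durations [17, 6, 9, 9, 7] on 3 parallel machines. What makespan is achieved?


Sort jobs in decreasing order (LPT): [17, 9, 9, 7, 6]
Assign each job to the least loaded machine:
  Machine 1: jobs [17], load = 17
  Machine 2: jobs [9, 7], load = 16
  Machine 3: jobs [9, 6], load = 15
Makespan = max load = 17

17


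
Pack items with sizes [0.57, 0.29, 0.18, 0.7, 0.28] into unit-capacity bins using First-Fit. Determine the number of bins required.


Place items sequentially using First-Fit:
  Item 0.57 -> new Bin 1
  Item 0.29 -> Bin 1 (now 0.86)
  Item 0.18 -> new Bin 2
  Item 0.7 -> Bin 2 (now 0.88)
  Item 0.28 -> new Bin 3
Total bins used = 3

3


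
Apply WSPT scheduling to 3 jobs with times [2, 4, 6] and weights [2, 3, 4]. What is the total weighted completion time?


Compute p/w ratios and sort ascending (WSPT): [(2, 2), (4, 3), (6, 4)]
Compute weighted completion times:
  Job (p=2,w=2): C=2, w*C=2*2=4
  Job (p=4,w=3): C=6, w*C=3*6=18
  Job (p=6,w=4): C=12, w*C=4*12=48
Total weighted completion time = 70

70


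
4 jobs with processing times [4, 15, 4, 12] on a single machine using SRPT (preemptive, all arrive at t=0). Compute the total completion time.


Since all jobs arrive at t=0, SRPT equals SPT ordering.
SPT order: [4, 4, 12, 15]
Completion times:
  Job 1: p=4, C=4
  Job 2: p=4, C=8
  Job 3: p=12, C=20
  Job 4: p=15, C=35
Total completion time = 4 + 8 + 20 + 35 = 67

67


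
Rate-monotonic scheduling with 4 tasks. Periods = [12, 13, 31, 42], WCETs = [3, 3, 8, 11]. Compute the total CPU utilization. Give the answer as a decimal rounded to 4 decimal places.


Compute individual utilizations (exact fractions):
  Task 1: C/T = 3/12 = 1/4 (approx. 0.25)
  Task 2: C/T = 3/13 (approx. 0.2308)
  Task 3: C/T = 8/31 (approx. 0.2581)
  Task 4: C/T = 11/42 (approx. 0.2619)
Total utilization U = 1/4 + 3/13 + 8/31 + 11/42 = 33877/33852
Rounded to 4 decimal places: U = 1.0007
RM (Liu & Layland) bound for 4 tasks = 0.756828; compare with U = 33877/33852 (approx. 1.000739)
U > 1, so the task set is not schedulable (processor overloaded).

1.0007


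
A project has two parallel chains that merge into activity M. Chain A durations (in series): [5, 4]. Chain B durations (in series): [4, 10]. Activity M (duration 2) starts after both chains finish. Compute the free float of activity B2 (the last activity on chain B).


ES(B2) = sum of predecessors on chain B = 4
EF(B2) = ES + duration = 4 + 10 = 14
Successor of B2 is M. ES(M) = max(sum(A), sum(B)) = max(9, 14) = 14
Free float = ES(successor) - EF(current) = 14 - 14 = 0

0


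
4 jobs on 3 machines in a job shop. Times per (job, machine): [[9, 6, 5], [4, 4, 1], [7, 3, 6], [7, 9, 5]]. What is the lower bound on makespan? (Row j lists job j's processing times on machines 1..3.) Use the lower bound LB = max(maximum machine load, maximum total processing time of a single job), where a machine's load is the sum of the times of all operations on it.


Machine loads:
  Machine 1: 9 + 4 + 7 + 7 = 27
  Machine 2: 6 + 4 + 3 + 9 = 22
  Machine 3: 5 + 1 + 6 + 5 = 17
Max machine load = 27
Job totals:
  Job 1: 20
  Job 2: 9
  Job 3: 16
  Job 4: 21
Max job total = 21
Lower bound = max(27, 21) = 27

27


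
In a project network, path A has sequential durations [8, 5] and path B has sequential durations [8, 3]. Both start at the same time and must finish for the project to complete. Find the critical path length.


Path A total = 8 + 5 = 13
Path B total = 8 + 3 = 11
Critical path = longest path = max(13, 11) = 13

13


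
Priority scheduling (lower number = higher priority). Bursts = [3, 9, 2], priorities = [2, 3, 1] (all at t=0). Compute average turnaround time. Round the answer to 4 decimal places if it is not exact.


Sort by priority (ascending = highest first):
Order: [(1, 2), (2, 3), (3, 9)]
Completion times:
  Priority 1, burst=2, C=2
  Priority 2, burst=3, C=5
  Priority 3, burst=9, C=14
Average turnaround = 21/3 = 7.0

7.0


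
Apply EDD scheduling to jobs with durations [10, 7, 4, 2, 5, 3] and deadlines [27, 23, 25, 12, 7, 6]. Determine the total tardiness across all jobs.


Sort by due date (EDD order): [(3, 6), (5, 7), (2, 12), (7, 23), (4, 25), (10, 27)]
Compute completion times and tardiness:
  Job 1: p=3, d=6, C=3, tardiness=max(0,3-6)=0
  Job 2: p=5, d=7, C=8, tardiness=max(0,8-7)=1
  Job 3: p=2, d=12, C=10, tardiness=max(0,10-12)=0
  Job 4: p=7, d=23, C=17, tardiness=max(0,17-23)=0
  Job 5: p=4, d=25, C=21, tardiness=max(0,21-25)=0
  Job 6: p=10, d=27, C=31, tardiness=max(0,31-27)=4
Total tardiness = 5

5


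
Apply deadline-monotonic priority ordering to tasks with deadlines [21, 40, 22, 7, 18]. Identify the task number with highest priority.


Sort tasks by relative deadline (ascending):
  Task 4: deadline = 7
  Task 5: deadline = 18
  Task 1: deadline = 21
  Task 3: deadline = 22
  Task 2: deadline = 40
Priority order (highest first): [4, 5, 1, 3, 2]
Highest priority task = 4

4


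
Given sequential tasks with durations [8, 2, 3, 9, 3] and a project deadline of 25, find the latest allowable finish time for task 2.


LF(activity 2) = deadline - sum of successor durations
Successors: activities 3 through 5 with durations [3, 9, 3]
Sum of successor durations = 15
LF = 25 - 15 = 10

10


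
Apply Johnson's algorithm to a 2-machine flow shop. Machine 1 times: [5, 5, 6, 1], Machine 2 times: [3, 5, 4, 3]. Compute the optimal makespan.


Apply Johnson's rule:
  Group 1 (a <= b): [(4, 1, 3), (2, 5, 5)]
  Group 2 (a > b): [(3, 6, 4), (1, 5, 3)]
Optimal job order: [4, 2, 3, 1]
Schedule:
  Job 4: M1 done at 1, M2 done at 4
  Job 2: M1 done at 6, M2 done at 11
  Job 3: M1 done at 12, M2 done at 16
  Job 1: M1 done at 17, M2 done at 20
Makespan = 20

20


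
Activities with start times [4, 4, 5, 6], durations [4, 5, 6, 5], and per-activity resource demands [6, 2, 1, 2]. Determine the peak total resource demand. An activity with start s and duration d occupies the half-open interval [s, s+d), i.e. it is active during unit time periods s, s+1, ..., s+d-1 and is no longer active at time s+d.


Each activity i is active on [start_i, start_i + duration_i).
Compute total resource usage per time slot:
  t=0: active resources = [], total = 0
  t=1: active resources = [], total = 0
  t=2: active resources = [], total = 0
  t=3: active resources = [], total = 0
  t=4: active resources = [6, 2], total = 8
  t=5: active resources = [6, 2, 1], total = 9
  t=6: active resources = [6, 2, 1, 2], total = 11
  t=7: active resources = [6, 2, 1, 2], total = 11
  t=8: active resources = [2, 1, 2], total = 5
  t=9: active resources = [1, 2], total = 3
  t=10: active resources = [1, 2], total = 3
Peak resource demand = 11

11
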